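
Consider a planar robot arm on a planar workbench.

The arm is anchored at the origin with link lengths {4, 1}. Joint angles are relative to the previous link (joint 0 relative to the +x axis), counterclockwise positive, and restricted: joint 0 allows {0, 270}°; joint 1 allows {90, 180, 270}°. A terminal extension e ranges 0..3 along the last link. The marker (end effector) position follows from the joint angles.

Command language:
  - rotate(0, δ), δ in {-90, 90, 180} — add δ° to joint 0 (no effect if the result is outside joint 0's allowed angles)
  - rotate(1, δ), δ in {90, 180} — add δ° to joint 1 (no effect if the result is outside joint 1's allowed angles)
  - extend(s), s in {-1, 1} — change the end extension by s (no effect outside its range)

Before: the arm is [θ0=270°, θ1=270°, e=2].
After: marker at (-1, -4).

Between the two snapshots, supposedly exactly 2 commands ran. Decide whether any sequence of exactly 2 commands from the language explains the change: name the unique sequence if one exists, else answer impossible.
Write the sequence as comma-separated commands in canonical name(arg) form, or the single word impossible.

extend(-1), extend(-1)

begin: [θ0=270°, θ1=270°, e=2]
[1] after extend(-1): [θ0=270°, θ1=270°, e=1]
[2] after extend(-1): [θ0=270°, θ1=270°, e=0]
uniquely the one of 49 2-step routes that fits.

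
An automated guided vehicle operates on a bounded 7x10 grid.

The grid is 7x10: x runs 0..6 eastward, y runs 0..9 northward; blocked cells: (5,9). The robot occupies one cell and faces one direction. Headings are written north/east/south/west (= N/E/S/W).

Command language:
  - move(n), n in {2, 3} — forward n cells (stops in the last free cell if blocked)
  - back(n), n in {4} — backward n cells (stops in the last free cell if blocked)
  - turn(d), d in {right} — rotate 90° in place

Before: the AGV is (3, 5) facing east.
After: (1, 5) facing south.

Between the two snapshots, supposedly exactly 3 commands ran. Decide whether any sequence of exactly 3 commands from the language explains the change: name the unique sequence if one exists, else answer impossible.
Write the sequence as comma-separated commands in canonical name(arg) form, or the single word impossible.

move(2), back(4), turn(right)

key: position moved to (1,5) AND the heading swung to S — translation plus rotation needed
t0: (3, 5) facing east
[1] after move(2): (5, 5) facing east
[2] after back(4): (1, 5) facing east
[3] after turn(right): (1, 5) facing south
no rival 3-sequence matches.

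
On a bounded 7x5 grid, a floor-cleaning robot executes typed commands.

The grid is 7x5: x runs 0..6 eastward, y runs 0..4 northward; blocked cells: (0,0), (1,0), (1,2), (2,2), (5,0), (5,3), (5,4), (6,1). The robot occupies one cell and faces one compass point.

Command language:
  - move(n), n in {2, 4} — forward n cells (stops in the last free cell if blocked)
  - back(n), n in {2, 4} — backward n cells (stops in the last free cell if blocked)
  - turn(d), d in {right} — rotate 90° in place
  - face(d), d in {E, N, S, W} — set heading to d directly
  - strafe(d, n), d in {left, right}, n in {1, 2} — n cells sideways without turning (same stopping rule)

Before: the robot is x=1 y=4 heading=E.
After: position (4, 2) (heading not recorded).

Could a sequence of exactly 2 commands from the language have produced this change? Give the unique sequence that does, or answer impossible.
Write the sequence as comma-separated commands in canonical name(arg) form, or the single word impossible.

move(4), strafe(right, 2)

key: order matters: swapping move(4) and strafe(right, 2) lands elsewhere
start: x=1 y=4 heading=E
step 1 (move(4)): x=4 y=4 heading=E
step 2 (strafe(right, 2)): x=4 y=2 heading=E
no rival 2-sequence matches.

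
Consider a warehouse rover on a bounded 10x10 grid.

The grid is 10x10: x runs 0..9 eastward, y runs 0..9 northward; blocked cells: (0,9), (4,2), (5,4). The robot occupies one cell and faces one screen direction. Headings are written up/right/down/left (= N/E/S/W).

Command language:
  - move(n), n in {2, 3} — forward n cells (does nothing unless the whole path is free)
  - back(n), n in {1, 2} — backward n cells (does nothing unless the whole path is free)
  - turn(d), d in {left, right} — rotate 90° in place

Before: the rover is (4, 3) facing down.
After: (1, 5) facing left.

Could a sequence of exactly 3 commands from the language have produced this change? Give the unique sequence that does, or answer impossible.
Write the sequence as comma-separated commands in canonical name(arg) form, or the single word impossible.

back(2), turn(right), move(3)

key: running move(3) before back(2) would end elsewhere — order is forced
t0: (4, 3) facing down
1. back(2) → (4, 5) facing down
2. turn(right) → (4, 5) facing left
3. move(3) → (1, 5) facing left
all 216 alternatives checked — unique.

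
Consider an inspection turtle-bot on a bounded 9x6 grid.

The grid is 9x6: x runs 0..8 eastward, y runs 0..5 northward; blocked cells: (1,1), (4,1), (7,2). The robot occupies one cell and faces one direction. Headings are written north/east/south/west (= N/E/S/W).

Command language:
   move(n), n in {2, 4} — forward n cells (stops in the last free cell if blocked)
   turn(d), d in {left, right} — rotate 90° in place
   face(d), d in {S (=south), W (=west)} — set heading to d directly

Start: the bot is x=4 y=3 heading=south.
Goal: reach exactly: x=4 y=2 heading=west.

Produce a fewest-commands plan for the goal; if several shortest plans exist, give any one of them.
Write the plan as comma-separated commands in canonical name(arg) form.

move(4), turn(right)

start: x=4 y=3 heading=south
1. move(4) → x=4 y=2 heading=south
2. turn(right) → x=4 y=2 heading=west
nothing shorter than 2 reaches the goal.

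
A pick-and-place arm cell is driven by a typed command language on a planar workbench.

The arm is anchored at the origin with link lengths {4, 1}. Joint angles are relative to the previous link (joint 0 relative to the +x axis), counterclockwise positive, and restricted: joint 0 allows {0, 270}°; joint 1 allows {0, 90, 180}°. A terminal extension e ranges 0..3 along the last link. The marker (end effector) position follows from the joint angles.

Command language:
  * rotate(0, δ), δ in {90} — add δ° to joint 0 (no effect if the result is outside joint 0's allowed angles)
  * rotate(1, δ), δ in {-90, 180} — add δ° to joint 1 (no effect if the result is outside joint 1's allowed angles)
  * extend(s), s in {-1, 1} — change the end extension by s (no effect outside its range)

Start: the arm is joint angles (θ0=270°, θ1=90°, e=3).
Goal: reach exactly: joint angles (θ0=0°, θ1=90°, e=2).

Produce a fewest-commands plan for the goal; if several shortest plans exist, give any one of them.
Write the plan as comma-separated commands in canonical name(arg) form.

rotate(0, 90), extend(-1)

begin: joint angles (θ0=270°, θ1=90°, e=3)
[1] after rotate(0, 90): joint angles (θ0=0°, θ1=90°, e=3)
[2] after extend(-1): joint angles (θ0=0°, θ1=90°, e=2)
no 1-step plan works, so 2 is optimal.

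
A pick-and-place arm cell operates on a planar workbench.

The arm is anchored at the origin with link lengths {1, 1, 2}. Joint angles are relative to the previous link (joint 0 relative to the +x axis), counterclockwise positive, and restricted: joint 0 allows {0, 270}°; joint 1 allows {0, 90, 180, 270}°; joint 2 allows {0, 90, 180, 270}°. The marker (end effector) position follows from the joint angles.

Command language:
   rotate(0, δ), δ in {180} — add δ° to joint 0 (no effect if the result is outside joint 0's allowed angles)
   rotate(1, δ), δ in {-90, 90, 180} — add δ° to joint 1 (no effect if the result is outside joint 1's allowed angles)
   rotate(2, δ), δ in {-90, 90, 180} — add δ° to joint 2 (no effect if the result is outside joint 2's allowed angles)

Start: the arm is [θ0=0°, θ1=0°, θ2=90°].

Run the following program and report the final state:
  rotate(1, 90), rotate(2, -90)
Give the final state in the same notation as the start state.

[θ0=0°, θ1=90°, θ2=0°]

t0: [θ0=0°, θ1=0°, θ2=90°]
t=1 rotate(1, 90) ⇒ [θ0=0°, θ1=90°, θ2=90°]
t=2 rotate(2, -90) ⇒ [θ0=0°, θ1=90°, θ2=0°]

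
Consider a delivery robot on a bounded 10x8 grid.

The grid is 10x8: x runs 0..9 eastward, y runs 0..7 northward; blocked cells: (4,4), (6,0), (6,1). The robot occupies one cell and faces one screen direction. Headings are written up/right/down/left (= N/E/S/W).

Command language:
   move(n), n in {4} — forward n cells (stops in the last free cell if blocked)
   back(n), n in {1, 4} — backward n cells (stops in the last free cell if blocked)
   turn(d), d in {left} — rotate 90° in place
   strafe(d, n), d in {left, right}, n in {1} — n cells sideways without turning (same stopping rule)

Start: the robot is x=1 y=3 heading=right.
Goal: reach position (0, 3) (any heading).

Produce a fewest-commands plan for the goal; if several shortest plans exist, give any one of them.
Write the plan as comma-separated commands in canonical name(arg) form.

initial: x=1 y=3 heading=right
[1] after back(4): x=0 y=3 heading=right
shorter routes all fall short; 1 is best.

back(4)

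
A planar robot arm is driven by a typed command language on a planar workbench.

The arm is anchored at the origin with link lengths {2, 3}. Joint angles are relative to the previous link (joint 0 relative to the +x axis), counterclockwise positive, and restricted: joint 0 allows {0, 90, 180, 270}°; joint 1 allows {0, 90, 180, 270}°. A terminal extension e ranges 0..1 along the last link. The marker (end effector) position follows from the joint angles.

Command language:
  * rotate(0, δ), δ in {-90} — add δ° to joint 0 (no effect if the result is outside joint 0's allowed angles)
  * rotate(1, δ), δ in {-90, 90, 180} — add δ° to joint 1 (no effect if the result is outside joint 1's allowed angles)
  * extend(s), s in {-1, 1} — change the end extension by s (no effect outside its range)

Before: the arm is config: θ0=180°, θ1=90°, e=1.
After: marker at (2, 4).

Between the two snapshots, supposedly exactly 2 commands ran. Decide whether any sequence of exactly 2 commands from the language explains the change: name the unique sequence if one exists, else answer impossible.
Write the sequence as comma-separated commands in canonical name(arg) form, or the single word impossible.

rotate(0, -90), rotate(0, -90)

t0: config: θ0=180°, θ1=90°, e=1
t=1 rotate(0, -90) ⇒ config: θ0=90°, θ1=90°, e=1
t=2 rotate(0, -90) ⇒ config: θ0=0°, θ1=90°, e=1
uniquely the one of 36 2-step routes that fits.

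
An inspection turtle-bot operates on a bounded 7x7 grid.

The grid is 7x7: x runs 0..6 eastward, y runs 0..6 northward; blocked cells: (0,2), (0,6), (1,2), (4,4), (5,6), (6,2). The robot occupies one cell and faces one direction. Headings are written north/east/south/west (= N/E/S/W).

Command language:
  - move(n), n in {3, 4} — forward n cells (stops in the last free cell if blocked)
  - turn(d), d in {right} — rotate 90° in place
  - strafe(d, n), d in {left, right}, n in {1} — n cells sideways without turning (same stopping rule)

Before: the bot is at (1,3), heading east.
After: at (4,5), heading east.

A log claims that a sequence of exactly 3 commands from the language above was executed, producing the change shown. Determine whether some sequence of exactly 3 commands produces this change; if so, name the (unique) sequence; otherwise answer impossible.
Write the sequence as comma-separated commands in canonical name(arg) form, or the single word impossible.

key: still facing E at the end — nothing in the sequence rotates
from: at (1,3), heading east
[1] after strafe(left, 1): at (1,4), heading east
[2] after strafe(left, 1): at (1,5), heading east
[3] after move(3): at (4,5), heading east
uniquely the one of 125 3-step routes that fits.

strafe(left, 1), strafe(left, 1), move(3)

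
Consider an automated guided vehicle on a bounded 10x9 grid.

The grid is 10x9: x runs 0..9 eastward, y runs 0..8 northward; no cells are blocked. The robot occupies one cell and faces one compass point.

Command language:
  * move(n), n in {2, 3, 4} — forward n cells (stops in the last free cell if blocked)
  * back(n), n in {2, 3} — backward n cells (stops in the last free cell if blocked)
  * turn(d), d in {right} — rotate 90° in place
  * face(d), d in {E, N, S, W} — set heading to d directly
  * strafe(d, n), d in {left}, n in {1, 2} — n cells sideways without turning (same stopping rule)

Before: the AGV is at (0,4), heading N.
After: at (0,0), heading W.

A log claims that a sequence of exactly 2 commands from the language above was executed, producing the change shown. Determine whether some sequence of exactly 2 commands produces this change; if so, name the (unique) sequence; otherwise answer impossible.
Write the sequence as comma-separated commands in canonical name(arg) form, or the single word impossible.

no 2-step route produces this change.

impossible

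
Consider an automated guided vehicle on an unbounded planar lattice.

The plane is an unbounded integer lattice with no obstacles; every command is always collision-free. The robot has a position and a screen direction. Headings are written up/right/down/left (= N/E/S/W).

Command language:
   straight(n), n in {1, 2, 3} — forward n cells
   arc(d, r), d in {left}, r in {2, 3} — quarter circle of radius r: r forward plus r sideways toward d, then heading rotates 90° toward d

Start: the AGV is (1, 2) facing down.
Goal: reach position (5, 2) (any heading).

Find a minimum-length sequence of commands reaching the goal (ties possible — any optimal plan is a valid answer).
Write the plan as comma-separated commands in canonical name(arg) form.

from: (1, 2) facing down
[1] after arc(left, 2): (3, 0) facing right
[2] after arc(left, 2): (5, 2) facing up
minimal: 2 command(s), checked below 2.

arc(left, 2), arc(left, 2)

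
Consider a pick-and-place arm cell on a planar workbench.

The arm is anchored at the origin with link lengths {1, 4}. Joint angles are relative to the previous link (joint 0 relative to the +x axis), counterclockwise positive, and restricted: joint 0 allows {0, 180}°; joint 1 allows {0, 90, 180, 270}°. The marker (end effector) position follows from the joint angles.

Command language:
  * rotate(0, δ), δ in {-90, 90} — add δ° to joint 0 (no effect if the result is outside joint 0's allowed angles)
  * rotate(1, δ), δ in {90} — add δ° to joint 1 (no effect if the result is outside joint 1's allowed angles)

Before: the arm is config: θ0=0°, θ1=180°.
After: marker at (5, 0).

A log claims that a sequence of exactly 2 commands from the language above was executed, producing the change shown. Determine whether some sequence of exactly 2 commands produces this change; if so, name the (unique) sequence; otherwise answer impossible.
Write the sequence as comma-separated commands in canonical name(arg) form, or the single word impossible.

start: config: θ0=0°, θ1=180°
[1] after rotate(1, 90): config: θ0=0°, θ1=270°
[2] after rotate(1, 90): config: θ0=0°, θ1=0°
uniquely the one of 9 2-step routes that fits.

rotate(1, 90), rotate(1, 90)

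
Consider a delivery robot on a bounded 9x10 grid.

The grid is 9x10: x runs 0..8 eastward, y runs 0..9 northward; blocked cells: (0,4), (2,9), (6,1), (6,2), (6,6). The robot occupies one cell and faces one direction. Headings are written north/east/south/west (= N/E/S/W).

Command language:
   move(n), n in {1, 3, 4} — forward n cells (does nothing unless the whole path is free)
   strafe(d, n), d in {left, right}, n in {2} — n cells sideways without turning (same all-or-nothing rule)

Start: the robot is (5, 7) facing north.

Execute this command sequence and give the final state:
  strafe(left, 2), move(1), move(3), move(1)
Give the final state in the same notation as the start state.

start: (5, 7) facing north
1. strafe(left, 2) → (3, 7) facing north
2. move(1) → (3, 8) facing north
3. move(3) → (3, 8) facing north
4. move(1) → (3, 9) facing north

(3, 9) facing north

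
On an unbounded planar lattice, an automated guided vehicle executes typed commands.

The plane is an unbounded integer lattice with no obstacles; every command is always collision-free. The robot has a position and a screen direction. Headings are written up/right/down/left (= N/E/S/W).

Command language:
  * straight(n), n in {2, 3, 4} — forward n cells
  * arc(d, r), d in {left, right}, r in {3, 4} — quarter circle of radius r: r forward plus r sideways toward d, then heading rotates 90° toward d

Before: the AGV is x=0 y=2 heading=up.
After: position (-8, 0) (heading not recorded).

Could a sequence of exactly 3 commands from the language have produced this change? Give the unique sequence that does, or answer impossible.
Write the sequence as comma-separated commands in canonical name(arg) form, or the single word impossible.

key: order matters: swapping arc(left, 4) and straight(2) lands elsewhere
from: x=0 y=2 heading=up
1. arc(left, 4) → x=-4 y=6 heading=left
2. arc(left, 4) → x=-8 y=2 heading=down
3. straight(2) → x=-8 y=0 heading=down
no rival 3-sequence matches.

arc(left, 4), arc(left, 4), straight(2)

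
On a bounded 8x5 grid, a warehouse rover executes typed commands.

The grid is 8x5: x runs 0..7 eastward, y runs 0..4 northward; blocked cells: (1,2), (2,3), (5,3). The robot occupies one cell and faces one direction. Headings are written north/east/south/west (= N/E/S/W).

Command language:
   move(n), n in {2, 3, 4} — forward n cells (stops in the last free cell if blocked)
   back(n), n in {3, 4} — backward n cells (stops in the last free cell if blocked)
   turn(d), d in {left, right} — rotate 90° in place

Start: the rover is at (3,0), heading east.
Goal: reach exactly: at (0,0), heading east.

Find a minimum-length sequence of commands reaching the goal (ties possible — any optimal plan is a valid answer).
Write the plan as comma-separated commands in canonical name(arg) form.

initial: at (3,0), heading east
t=1 back(4) ⇒ at (0,0), heading east
nothing shorter than 1 reaches the goal.

back(4)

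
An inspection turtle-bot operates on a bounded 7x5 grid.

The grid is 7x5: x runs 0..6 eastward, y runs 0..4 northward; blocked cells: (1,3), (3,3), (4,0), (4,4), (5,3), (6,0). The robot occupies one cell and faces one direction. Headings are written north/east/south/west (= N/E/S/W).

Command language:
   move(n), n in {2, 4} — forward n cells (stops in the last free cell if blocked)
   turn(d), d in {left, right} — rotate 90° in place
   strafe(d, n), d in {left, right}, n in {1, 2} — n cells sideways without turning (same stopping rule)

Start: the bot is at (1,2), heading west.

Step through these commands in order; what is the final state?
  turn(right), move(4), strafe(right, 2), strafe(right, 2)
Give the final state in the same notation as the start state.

at (5,2), heading north

begin: at (1,2), heading west
t=1 turn(right) ⇒ at (1,2), heading north
t=2 move(4) ⇒ at (1,2), heading north
t=3 strafe(right, 2) ⇒ at (3,2), heading north
t=4 strafe(right, 2) ⇒ at (5,2), heading north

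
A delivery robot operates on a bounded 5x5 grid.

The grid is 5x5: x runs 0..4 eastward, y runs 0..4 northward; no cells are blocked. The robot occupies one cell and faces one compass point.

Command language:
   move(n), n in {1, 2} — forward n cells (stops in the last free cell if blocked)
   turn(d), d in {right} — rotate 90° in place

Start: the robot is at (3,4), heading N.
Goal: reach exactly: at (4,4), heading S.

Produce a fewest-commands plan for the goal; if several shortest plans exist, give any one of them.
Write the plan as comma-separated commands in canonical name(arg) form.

turn(right), move(1), turn(right)

from: at (3,4), heading N
step 1 (turn(right)): at (3,4), heading E
step 2 (move(1)): at (4,4), heading E
step 3 (turn(right)): at (4,4), heading S
minimal: 3 command(s), checked below 3.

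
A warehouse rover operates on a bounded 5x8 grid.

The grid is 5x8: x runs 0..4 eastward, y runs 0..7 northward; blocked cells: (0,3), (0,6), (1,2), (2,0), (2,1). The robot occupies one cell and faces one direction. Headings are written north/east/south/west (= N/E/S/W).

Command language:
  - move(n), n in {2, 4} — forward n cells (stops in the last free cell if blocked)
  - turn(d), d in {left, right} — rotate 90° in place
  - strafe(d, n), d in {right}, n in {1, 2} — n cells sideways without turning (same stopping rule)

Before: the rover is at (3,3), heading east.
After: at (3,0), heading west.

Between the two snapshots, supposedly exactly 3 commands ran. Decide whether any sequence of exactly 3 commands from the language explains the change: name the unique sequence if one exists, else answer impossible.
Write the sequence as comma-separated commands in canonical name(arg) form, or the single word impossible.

key: move(4) runs into the grid edge before its full distance
t0: at (3,3), heading east
step 1 (turn(right)): at (3,3), heading south
step 2 (move(4)): at (3,0), heading south
step 3 (turn(right)): at (3,0), heading west
no rival 3-sequence matches.

turn(right), move(4), turn(right)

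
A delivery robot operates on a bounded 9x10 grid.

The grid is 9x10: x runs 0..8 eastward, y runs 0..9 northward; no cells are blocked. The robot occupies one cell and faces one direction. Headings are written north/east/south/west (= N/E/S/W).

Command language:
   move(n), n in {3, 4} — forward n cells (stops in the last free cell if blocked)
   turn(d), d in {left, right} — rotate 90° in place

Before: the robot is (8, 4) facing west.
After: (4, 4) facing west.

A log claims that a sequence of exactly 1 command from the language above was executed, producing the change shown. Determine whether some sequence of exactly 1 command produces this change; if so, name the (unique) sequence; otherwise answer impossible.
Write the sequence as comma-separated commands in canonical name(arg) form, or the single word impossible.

key: still facing W — the one step turns nothing
start: (8, 4) facing west
1. move(4) → (4, 4) facing west
all 4 alternatives checked — unique.

move(4)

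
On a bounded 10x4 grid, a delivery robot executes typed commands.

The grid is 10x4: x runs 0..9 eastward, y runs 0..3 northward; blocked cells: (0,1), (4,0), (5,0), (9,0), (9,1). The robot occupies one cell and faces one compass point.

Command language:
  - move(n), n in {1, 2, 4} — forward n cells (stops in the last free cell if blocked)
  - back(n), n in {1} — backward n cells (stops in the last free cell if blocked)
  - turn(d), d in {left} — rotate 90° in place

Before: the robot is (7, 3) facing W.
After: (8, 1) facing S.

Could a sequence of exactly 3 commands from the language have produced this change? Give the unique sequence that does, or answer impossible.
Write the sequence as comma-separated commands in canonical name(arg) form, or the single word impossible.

back(1), turn(left), move(2)

key: cell and facing (now S) both changed — the 3 commands mix motion and turning
begin: (7, 3) facing W
[1] after back(1): (8, 3) facing W
[2] after turn(left): (8, 3) facing S
[3] after move(2): (8, 1) facing S
all 125 alternatives checked — unique.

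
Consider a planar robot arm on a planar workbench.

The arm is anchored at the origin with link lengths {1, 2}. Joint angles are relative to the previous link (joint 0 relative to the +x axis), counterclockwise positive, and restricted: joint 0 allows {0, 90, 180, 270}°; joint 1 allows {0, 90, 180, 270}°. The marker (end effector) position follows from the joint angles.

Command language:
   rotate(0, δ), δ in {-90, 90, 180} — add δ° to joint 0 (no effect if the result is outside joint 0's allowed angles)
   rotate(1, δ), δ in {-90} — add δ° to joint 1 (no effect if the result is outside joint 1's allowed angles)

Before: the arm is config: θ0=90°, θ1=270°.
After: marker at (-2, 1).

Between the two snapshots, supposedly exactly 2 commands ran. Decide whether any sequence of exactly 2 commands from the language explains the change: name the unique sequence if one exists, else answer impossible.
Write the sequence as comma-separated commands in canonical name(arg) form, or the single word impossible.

t0: config: θ0=90°, θ1=270°
[1] after rotate(1, -90): config: θ0=90°, θ1=180°
[2] after rotate(1, -90): config: θ0=90°, θ1=90°
no other 2-command option fits: unique.

rotate(1, -90), rotate(1, -90)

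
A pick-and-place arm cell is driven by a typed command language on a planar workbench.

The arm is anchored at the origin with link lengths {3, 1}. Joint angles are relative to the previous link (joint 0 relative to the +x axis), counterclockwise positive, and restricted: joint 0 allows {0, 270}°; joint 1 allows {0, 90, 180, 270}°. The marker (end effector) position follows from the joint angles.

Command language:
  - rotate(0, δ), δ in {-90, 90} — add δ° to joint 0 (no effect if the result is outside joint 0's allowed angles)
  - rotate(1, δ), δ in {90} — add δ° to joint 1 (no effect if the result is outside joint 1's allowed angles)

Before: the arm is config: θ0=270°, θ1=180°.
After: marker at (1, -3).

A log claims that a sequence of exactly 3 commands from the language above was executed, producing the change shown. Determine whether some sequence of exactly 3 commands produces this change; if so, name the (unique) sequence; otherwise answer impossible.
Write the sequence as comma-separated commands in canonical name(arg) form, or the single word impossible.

rotate(1, 90), rotate(1, 90), rotate(1, 90)

t0: config: θ0=270°, θ1=180°
[1] after rotate(1, 90): config: θ0=270°, θ1=270°
[2] after rotate(1, 90): config: θ0=270°, θ1=0°
[3] after rotate(1, 90): config: θ0=270°, θ1=90°
all 27 alternatives checked — unique.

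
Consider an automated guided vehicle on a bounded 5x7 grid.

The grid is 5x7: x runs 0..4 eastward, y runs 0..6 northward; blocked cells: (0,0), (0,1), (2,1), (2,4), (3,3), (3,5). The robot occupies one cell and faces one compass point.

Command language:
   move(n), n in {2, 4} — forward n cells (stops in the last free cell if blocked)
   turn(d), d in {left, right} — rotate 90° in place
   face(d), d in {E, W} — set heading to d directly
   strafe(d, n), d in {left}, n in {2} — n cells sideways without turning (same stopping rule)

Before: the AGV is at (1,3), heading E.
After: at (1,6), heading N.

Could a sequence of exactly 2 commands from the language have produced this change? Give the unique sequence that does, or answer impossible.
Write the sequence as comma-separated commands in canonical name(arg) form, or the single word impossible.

turn(left), move(4)

key: cell and facing (now N) both changed — the 2 commands mix motion and turning
t0: at (1,3), heading E
1. turn(left) → at (1,3), heading N
2. move(4) → at (1,6), heading N
all 49 alternatives checked — unique.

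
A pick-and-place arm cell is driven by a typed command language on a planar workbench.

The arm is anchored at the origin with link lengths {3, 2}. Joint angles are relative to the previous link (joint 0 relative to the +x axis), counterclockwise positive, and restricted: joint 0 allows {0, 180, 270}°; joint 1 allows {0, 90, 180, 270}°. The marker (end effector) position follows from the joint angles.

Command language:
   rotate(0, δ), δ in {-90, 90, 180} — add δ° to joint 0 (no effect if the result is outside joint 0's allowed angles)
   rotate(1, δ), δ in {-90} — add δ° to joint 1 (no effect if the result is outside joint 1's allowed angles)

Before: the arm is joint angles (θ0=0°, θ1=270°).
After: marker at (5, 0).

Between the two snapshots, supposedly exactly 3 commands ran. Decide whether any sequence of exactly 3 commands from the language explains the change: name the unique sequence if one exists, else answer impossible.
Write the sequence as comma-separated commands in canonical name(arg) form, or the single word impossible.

begin: joint angles (θ0=0°, θ1=270°)
1. rotate(1, -90) → joint angles (θ0=0°, θ1=180°)
2. rotate(1, -90) → joint angles (θ0=0°, θ1=90°)
3. rotate(1, -90) → joint angles (θ0=0°, θ1=0°)
no other 3-command option fits: unique.

rotate(1, -90), rotate(1, -90), rotate(1, -90)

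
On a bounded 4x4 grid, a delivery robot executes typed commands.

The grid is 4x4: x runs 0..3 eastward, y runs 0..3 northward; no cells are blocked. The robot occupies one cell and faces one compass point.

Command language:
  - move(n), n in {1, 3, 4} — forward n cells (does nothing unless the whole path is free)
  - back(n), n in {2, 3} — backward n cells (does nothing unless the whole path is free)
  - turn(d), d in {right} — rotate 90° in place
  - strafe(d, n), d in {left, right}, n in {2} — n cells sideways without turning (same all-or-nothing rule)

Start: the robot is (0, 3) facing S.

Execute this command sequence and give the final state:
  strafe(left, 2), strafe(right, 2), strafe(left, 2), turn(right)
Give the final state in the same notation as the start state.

(2, 3) facing W

t0: (0, 3) facing S
t=1 strafe(left, 2) ⇒ (2, 3) facing S
t=2 strafe(right, 2) ⇒ (0, 3) facing S
t=3 strafe(left, 2) ⇒ (2, 3) facing S
t=4 turn(right) ⇒ (2, 3) facing W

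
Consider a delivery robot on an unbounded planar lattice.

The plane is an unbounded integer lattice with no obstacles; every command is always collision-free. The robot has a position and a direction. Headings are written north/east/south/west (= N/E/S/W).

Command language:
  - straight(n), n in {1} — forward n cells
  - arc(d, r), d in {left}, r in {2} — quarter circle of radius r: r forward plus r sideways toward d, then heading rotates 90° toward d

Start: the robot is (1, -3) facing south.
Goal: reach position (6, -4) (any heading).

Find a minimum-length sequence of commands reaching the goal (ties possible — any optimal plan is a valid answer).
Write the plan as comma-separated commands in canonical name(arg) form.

t0: (1, -3) facing south
1. straight(1) → (1, -4) facing south
2. arc(left, 2) → (3, -6) facing east
3. straight(1) → (4, -6) facing east
4. arc(left, 2) → (6, -4) facing north
minimal: 4 command(s), checked below 4.

straight(1), arc(left, 2), straight(1), arc(left, 2)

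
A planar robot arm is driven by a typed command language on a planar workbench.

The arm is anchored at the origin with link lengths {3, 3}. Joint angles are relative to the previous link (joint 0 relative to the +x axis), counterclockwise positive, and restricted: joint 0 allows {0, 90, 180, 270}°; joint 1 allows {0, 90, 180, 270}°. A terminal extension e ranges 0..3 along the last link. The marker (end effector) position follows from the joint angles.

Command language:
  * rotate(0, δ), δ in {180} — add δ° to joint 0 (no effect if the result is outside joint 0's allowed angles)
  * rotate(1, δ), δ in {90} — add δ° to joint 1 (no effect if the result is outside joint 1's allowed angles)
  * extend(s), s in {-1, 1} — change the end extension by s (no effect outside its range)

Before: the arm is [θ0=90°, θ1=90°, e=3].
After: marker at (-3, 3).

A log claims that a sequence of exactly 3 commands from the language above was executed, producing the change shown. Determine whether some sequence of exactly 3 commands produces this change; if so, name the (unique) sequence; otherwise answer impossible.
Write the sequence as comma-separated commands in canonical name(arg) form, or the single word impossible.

extend(-1), extend(-1), extend(-1)

initial: [θ0=90°, θ1=90°, e=3]
[1] after extend(-1): [θ0=90°, θ1=90°, e=2]
[2] after extend(-1): [θ0=90°, θ1=90°, e=1]
[3] after extend(-1): [θ0=90°, θ1=90°, e=0]
all 64 alternatives checked — unique.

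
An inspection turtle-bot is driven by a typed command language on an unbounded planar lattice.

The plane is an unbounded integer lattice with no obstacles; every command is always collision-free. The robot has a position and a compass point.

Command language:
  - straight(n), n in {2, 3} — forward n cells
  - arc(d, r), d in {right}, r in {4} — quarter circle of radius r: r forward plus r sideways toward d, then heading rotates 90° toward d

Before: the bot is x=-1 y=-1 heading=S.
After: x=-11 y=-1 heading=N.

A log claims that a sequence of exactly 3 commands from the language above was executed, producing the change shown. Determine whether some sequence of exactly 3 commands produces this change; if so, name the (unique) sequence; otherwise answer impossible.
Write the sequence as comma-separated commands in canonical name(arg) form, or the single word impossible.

arc(right, 4), straight(2), arc(right, 4)

key: cell and facing (now N) both changed — the 3 commands mix motion and turning
from: x=-1 y=-1 heading=S
t=1 arc(right, 4) ⇒ x=-5 y=-5 heading=W
t=2 straight(2) ⇒ x=-7 y=-5 heading=W
t=3 arc(right, 4) ⇒ x=-11 y=-1 heading=N
all 27 alternatives checked — unique.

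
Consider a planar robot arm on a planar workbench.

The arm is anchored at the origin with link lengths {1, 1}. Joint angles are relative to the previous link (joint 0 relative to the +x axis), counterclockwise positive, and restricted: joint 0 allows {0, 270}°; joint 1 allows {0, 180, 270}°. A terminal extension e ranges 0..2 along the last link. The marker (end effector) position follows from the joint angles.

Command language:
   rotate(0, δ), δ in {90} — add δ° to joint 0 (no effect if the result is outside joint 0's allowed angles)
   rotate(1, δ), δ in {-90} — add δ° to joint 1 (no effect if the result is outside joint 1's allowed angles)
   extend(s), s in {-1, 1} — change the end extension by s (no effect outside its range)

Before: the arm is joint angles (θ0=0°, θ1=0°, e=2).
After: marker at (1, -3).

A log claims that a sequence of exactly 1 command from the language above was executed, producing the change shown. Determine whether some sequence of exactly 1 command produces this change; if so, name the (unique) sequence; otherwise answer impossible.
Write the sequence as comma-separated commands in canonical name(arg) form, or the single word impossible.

begin: joint angles (θ0=0°, θ1=0°, e=2)
[1] after rotate(1, -90): joint angles (θ0=0°, θ1=270°, e=2)
no other 1-command option fits: unique.

rotate(1, -90)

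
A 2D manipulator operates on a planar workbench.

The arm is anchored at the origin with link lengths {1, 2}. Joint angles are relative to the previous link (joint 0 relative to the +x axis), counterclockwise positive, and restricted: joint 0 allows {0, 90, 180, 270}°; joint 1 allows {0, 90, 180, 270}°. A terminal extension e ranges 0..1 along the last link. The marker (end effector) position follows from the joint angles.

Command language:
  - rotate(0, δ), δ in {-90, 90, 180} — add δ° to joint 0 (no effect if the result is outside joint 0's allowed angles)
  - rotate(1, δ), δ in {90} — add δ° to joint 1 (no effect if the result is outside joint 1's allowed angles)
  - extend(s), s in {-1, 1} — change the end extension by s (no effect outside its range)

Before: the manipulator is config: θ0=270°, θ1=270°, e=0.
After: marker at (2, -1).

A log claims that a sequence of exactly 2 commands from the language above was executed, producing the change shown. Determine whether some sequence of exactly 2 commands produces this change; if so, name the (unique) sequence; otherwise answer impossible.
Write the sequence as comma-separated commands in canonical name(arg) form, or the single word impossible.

rotate(1, 90), rotate(1, 90)

from: config: θ0=270°, θ1=270°, e=0
step 1 (rotate(1, 90)): config: θ0=270°, θ1=0°, e=0
step 2 (rotate(1, 90)): config: θ0=270°, θ1=90°, e=0
uniquely the one of 36 2-step routes that fits.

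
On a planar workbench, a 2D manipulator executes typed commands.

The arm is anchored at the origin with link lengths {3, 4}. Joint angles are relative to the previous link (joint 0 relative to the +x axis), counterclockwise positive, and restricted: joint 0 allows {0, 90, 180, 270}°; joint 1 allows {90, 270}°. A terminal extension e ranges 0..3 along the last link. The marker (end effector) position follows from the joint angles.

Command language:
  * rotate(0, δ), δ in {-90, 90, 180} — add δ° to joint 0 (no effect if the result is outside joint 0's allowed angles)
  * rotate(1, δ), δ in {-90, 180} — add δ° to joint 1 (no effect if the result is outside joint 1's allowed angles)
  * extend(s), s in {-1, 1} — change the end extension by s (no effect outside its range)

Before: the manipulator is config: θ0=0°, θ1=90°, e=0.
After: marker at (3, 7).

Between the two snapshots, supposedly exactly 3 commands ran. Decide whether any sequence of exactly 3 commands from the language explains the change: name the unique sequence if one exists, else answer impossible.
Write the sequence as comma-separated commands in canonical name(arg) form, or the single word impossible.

from: config: θ0=0°, θ1=90°, e=0
step 1 (extend(1)): config: θ0=0°, θ1=90°, e=1
step 2 (extend(1)): config: θ0=0°, θ1=90°, e=2
step 3 (extend(1)): config: θ0=0°, θ1=90°, e=3
no other 3-command option fits: unique.

extend(1), extend(1), extend(1)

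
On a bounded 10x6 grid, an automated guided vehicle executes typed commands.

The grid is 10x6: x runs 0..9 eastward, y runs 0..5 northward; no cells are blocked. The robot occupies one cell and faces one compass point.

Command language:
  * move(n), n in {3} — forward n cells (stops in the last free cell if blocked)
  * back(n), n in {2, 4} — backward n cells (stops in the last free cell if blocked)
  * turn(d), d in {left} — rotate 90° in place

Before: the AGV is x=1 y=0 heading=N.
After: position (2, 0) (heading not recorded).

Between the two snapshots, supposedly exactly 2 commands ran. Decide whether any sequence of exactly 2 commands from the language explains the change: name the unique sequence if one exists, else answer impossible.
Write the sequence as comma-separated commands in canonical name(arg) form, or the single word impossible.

all 16 sequences checked — none match.

impossible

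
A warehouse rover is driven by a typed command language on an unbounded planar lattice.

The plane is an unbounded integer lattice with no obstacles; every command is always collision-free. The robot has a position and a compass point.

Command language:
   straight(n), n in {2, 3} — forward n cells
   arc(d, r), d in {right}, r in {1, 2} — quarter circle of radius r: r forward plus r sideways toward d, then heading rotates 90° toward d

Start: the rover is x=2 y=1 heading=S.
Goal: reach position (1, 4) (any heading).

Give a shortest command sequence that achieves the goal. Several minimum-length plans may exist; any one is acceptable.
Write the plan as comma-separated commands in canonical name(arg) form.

begin: x=2 y=1 heading=S
[1] after arc(right, 1): x=1 y=0 heading=W
[2] after arc(right, 2): x=-1 y=2 heading=N
[3] after arc(right, 2): x=1 y=4 heading=E
nothing shorter than 3 reaches the goal.

arc(right, 1), arc(right, 2), arc(right, 2)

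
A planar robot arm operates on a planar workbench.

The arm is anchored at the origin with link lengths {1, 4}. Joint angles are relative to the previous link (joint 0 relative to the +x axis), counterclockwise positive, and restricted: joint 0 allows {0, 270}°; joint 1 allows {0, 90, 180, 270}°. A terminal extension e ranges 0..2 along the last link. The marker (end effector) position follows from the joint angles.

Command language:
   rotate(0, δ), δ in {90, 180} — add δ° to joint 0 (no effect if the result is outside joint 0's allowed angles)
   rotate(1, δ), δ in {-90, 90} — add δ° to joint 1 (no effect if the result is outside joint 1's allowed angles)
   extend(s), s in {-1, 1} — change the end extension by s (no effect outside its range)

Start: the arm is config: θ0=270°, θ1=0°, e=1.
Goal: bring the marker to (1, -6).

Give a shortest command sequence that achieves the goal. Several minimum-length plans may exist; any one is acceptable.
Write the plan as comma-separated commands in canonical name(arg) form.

t0: config: θ0=270°, θ1=0°, e=1
t=1 extend(1) ⇒ config: θ0=270°, θ1=0°, e=2
t=2 rotate(1, -90) ⇒ config: θ0=270°, θ1=270°, e=2
t=3 rotate(0, 90) ⇒ config: θ0=0°, θ1=270°, e=2
minimal: 3 command(s), checked below 3.

extend(1), rotate(1, -90), rotate(0, 90)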